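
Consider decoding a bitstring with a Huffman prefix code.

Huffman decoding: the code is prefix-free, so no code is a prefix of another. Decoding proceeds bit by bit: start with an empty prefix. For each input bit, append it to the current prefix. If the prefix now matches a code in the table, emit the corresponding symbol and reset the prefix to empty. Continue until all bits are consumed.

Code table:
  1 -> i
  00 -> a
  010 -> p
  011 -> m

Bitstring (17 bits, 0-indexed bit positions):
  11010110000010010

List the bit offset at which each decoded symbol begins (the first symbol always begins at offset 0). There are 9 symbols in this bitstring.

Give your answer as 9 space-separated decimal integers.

Answer: 0 1 2 5 6 7 9 11 14

Derivation:
Bit 0: prefix='1' -> emit 'i', reset
Bit 1: prefix='1' -> emit 'i', reset
Bit 2: prefix='0' (no match yet)
Bit 3: prefix='01' (no match yet)
Bit 4: prefix='010' -> emit 'p', reset
Bit 5: prefix='1' -> emit 'i', reset
Bit 6: prefix='1' -> emit 'i', reset
Bit 7: prefix='0' (no match yet)
Bit 8: prefix='00' -> emit 'a', reset
Bit 9: prefix='0' (no match yet)
Bit 10: prefix='00' -> emit 'a', reset
Bit 11: prefix='0' (no match yet)
Bit 12: prefix='01' (no match yet)
Bit 13: prefix='010' -> emit 'p', reset
Bit 14: prefix='0' (no match yet)
Bit 15: prefix='01' (no match yet)
Bit 16: prefix='010' -> emit 'p', reset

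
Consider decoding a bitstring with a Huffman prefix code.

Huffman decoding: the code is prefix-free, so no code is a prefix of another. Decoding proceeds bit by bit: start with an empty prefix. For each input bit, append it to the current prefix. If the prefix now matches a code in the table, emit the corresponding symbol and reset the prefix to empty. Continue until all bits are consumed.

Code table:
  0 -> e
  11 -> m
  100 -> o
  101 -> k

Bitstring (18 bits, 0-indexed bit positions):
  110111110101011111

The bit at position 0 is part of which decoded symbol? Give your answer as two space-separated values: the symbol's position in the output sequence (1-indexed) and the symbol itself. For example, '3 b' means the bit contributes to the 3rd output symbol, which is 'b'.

Answer: 1 m

Derivation:
Bit 0: prefix='1' (no match yet)
Bit 1: prefix='11' -> emit 'm', reset
Bit 2: prefix='0' -> emit 'e', reset
Bit 3: prefix='1' (no match yet)
Bit 4: prefix='11' -> emit 'm', reset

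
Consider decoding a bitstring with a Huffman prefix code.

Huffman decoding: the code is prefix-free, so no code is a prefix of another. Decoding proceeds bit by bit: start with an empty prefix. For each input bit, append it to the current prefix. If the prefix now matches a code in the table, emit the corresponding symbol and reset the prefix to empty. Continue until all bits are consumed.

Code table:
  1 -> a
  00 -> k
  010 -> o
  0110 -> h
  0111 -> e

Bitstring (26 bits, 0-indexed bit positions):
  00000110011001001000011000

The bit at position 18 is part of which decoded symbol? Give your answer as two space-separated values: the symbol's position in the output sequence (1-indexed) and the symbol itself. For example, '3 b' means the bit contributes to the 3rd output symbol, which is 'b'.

Answer: 7 k

Derivation:
Bit 0: prefix='0' (no match yet)
Bit 1: prefix='00' -> emit 'k', reset
Bit 2: prefix='0' (no match yet)
Bit 3: prefix='00' -> emit 'k', reset
Bit 4: prefix='0' (no match yet)
Bit 5: prefix='01' (no match yet)
Bit 6: prefix='011' (no match yet)
Bit 7: prefix='0110' -> emit 'h', reset
Bit 8: prefix='0' (no match yet)
Bit 9: prefix='01' (no match yet)
Bit 10: prefix='011' (no match yet)
Bit 11: prefix='0110' -> emit 'h', reset
Bit 12: prefix='0' (no match yet)
Bit 13: prefix='01' (no match yet)
Bit 14: prefix='010' -> emit 'o', reset
Bit 15: prefix='0' (no match yet)
Bit 16: prefix='01' (no match yet)
Bit 17: prefix='010' -> emit 'o', reset
Bit 18: prefix='0' (no match yet)
Bit 19: prefix='00' -> emit 'k', reset
Bit 20: prefix='0' (no match yet)
Bit 21: prefix='01' (no match yet)
Bit 22: prefix='011' (no match yet)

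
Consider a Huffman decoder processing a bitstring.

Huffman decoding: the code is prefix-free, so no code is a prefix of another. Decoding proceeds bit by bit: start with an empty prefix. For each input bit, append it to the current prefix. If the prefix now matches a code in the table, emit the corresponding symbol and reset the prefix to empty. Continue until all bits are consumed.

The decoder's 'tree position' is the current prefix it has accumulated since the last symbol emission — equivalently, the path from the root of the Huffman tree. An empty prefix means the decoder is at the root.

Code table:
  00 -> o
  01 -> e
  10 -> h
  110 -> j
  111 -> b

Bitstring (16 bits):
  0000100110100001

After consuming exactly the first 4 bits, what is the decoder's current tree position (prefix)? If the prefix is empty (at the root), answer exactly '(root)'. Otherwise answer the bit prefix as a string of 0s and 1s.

Answer: (root)

Derivation:
Bit 0: prefix='0' (no match yet)
Bit 1: prefix='00' -> emit 'o', reset
Bit 2: prefix='0' (no match yet)
Bit 3: prefix='00' -> emit 'o', reset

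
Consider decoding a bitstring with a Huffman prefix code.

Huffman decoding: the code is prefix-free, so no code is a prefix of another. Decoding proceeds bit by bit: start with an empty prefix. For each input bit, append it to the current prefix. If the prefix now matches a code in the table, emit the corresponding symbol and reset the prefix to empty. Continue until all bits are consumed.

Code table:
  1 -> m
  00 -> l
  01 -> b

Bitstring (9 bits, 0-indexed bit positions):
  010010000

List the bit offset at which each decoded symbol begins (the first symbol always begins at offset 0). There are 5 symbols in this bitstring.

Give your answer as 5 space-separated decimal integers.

Bit 0: prefix='0' (no match yet)
Bit 1: prefix='01' -> emit 'b', reset
Bit 2: prefix='0' (no match yet)
Bit 3: prefix='00' -> emit 'l', reset
Bit 4: prefix='1' -> emit 'm', reset
Bit 5: prefix='0' (no match yet)
Bit 6: prefix='00' -> emit 'l', reset
Bit 7: prefix='0' (no match yet)
Bit 8: prefix='00' -> emit 'l', reset

Answer: 0 2 4 5 7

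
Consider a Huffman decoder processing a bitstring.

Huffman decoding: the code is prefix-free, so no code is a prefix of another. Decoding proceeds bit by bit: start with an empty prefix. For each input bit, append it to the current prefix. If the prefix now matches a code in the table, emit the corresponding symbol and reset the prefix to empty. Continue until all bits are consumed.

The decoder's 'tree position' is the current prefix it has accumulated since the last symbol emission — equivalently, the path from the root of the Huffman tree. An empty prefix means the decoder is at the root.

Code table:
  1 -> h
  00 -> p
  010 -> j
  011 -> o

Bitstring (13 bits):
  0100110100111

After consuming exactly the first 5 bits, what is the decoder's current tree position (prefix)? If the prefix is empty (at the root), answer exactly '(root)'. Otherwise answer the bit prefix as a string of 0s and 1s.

Answer: 01

Derivation:
Bit 0: prefix='0' (no match yet)
Bit 1: prefix='01' (no match yet)
Bit 2: prefix='010' -> emit 'j', reset
Bit 3: prefix='0' (no match yet)
Bit 4: prefix='01' (no match yet)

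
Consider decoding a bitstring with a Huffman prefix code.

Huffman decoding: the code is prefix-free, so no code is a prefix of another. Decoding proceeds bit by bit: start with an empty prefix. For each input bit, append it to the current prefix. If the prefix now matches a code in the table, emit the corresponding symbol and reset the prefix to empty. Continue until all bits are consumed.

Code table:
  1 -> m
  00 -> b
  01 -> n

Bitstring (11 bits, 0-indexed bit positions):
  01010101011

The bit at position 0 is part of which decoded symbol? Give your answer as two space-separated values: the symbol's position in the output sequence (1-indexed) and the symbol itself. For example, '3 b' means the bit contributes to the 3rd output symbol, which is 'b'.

Answer: 1 n

Derivation:
Bit 0: prefix='0' (no match yet)
Bit 1: prefix='01' -> emit 'n', reset
Bit 2: prefix='0' (no match yet)
Bit 3: prefix='01' -> emit 'n', reset
Bit 4: prefix='0' (no match yet)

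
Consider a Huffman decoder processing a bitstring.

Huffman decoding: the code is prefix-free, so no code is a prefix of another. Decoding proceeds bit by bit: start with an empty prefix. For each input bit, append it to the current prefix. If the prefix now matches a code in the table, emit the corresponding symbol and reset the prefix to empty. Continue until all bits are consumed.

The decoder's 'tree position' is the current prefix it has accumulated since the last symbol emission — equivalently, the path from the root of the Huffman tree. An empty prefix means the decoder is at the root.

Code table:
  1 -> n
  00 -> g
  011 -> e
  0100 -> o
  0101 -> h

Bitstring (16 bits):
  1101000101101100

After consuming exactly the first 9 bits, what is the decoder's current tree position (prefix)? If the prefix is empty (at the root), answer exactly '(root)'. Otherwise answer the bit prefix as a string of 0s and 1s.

Answer: 010

Derivation:
Bit 0: prefix='1' -> emit 'n', reset
Bit 1: prefix='1' -> emit 'n', reset
Bit 2: prefix='0' (no match yet)
Bit 3: prefix='01' (no match yet)
Bit 4: prefix='010' (no match yet)
Bit 5: prefix='0100' -> emit 'o', reset
Bit 6: prefix='0' (no match yet)
Bit 7: prefix='01' (no match yet)
Bit 8: prefix='010' (no match yet)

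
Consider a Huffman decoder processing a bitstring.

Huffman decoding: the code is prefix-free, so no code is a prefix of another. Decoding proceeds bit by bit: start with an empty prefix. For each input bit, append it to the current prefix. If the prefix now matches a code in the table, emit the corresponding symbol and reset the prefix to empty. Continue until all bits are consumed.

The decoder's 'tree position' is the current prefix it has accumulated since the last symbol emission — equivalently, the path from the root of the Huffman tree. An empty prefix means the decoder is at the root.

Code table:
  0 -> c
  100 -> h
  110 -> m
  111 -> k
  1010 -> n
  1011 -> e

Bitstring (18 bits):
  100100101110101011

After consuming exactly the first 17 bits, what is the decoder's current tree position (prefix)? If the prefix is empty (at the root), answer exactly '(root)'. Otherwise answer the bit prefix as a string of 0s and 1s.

Answer: 101

Derivation:
Bit 0: prefix='1' (no match yet)
Bit 1: prefix='10' (no match yet)
Bit 2: prefix='100' -> emit 'h', reset
Bit 3: prefix='1' (no match yet)
Bit 4: prefix='10' (no match yet)
Bit 5: prefix='100' -> emit 'h', reset
Bit 6: prefix='1' (no match yet)
Bit 7: prefix='10' (no match yet)
Bit 8: prefix='101' (no match yet)
Bit 9: prefix='1011' -> emit 'e', reset
Bit 10: prefix='1' (no match yet)
Bit 11: prefix='10' (no match yet)
Bit 12: prefix='101' (no match yet)
Bit 13: prefix='1010' -> emit 'n', reset
Bit 14: prefix='1' (no match yet)
Bit 15: prefix='10' (no match yet)
Bit 16: prefix='101' (no match yet)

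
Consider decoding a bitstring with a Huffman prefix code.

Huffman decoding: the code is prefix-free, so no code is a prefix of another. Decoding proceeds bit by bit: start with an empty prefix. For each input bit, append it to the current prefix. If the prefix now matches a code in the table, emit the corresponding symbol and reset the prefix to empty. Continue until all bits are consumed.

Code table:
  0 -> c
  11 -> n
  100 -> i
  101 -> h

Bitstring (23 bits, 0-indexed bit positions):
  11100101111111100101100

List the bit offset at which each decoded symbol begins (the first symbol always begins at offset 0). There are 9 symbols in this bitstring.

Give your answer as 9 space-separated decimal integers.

Answer: 0 2 5 8 10 12 14 17 20

Derivation:
Bit 0: prefix='1' (no match yet)
Bit 1: prefix='11' -> emit 'n', reset
Bit 2: prefix='1' (no match yet)
Bit 3: prefix='10' (no match yet)
Bit 4: prefix='100' -> emit 'i', reset
Bit 5: prefix='1' (no match yet)
Bit 6: prefix='10' (no match yet)
Bit 7: prefix='101' -> emit 'h', reset
Bit 8: prefix='1' (no match yet)
Bit 9: prefix='11' -> emit 'n', reset
Bit 10: prefix='1' (no match yet)
Bit 11: prefix='11' -> emit 'n', reset
Bit 12: prefix='1' (no match yet)
Bit 13: prefix='11' -> emit 'n', reset
Bit 14: prefix='1' (no match yet)
Bit 15: prefix='10' (no match yet)
Bit 16: prefix='100' -> emit 'i', reset
Bit 17: prefix='1' (no match yet)
Bit 18: prefix='10' (no match yet)
Bit 19: prefix='101' -> emit 'h', reset
Bit 20: prefix='1' (no match yet)
Bit 21: prefix='10' (no match yet)
Bit 22: prefix='100' -> emit 'i', reset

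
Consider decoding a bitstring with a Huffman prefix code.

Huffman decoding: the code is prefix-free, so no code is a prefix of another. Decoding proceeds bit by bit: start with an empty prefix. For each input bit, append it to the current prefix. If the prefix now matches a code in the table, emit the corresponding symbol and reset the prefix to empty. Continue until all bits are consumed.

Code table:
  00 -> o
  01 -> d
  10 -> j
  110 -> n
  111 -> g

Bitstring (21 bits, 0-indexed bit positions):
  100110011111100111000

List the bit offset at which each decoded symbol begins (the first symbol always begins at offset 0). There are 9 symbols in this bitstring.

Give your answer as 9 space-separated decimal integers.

Bit 0: prefix='1' (no match yet)
Bit 1: prefix='10' -> emit 'j', reset
Bit 2: prefix='0' (no match yet)
Bit 3: prefix='01' -> emit 'd', reset
Bit 4: prefix='1' (no match yet)
Bit 5: prefix='10' -> emit 'j', reset
Bit 6: prefix='0' (no match yet)
Bit 7: prefix='01' -> emit 'd', reset
Bit 8: prefix='1' (no match yet)
Bit 9: prefix='11' (no match yet)
Bit 10: prefix='111' -> emit 'g', reset
Bit 11: prefix='1' (no match yet)
Bit 12: prefix='11' (no match yet)
Bit 13: prefix='110' -> emit 'n', reset
Bit 14: prefix='0' (no match yet)
Bit 15: prefix='01' -> emit 'd', reset
Bit 16: prefix='1' (no match yet)
Bit 17: prefix='11' (no match yet)
Bit 18: prefix='110' -> emit 'n', reset
Bit 19: prefix='0' (no match yet)
Bit 20: prefix='00' -> emit 'o', reset

Answer: 0 2 4 6 8 11 14 16 19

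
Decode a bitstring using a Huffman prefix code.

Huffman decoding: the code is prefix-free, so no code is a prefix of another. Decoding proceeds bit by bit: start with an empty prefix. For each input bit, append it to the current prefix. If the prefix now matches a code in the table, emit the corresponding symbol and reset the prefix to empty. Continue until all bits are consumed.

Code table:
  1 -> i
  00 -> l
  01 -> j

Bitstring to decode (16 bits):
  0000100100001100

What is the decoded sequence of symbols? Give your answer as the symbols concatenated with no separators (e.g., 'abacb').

Bit 0: prefix='0' (no match yet)
Bit 1: prefix='00' -> emit 'l', reset
Bit 2: prefix='0' (no match yet)
Bit 3: prefix='00' -> emit 'l', reset
Bit 4: prefix='1' -> emit 'i', reset
Bit 5: prefix='0' (no match yet)
Bit 6: prefix='00' -> emit 'l', reset
Bit 7: prefix='1' -> emit 'i', reset
Bit 8: prefix='0' (no match yet)
Bit 9: prefix='00' -> emit 'l', reset
Bit 10: prefix='0' (no match yet)
Bit 11: prefix='00' -> emit 'l', reset
Bit 12: prefix='1' -> emit 'i', reset
Bit 13: prefix='1' -> emit 'i', reset
Bit 14: prefix='0' (no match yet)
Bit 15: prefix='00' -> emit 'l', reset

Answer: llililliil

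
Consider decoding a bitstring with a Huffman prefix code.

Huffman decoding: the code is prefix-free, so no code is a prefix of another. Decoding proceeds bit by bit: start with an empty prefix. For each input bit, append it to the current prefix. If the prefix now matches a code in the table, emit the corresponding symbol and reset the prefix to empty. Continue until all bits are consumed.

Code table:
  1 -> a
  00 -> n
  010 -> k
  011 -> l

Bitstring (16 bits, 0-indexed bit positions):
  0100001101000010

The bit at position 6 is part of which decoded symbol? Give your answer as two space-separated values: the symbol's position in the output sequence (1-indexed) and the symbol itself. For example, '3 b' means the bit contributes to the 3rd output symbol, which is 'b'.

Bit 0: prefix='0' (no match yet)
Bit 1: prefix='01' (no match yet)
Bit 2: prefix='010' -> emit 'k', reset
Bit 3: prefix='0' (no match yet)
Bit 4: prefix='00' -> emit 'n', reset
Bit 5: prefix='0' (no match yet)
Bit 6: prefix='01' (no match yet)
Bit 7: prefix='011' -> emit 'l', reset
Bit 8: prefix='0' (no match yet)
Bit 9: prefix='01' (no match yet)
Bit 10: prefix='010' -> emit 'k', reset

Answer: 3 l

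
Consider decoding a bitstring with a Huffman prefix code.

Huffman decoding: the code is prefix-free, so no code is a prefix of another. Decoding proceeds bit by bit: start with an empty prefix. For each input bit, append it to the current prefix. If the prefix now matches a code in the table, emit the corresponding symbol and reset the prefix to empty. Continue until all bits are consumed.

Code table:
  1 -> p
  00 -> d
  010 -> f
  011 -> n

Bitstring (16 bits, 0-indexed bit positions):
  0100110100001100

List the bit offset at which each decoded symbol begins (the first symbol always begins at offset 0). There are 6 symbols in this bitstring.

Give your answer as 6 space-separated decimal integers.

Bit 0: prefix='0' (no match yet)
Bit 1: prefix='01' (no match yet)
Bit 2: prefix='010' -> emit 'f', reset
Bit 3: prefix='0' (no match yet)
Bit 4: prefix='01' (no match yet)
Bit 5: prefix='011' -> emit 'n', reset
Bit 6: prefix='0' (no match yet)
Bit 7: prefix='01' (no match yet)
Bit 8: prefix='010' -> emit 'f', reset
Bit 9: prefix='0' (no match yet)
Bit 10: prefix='00' -> emit 'd', reset
Bit 11: prefix='0' (no match yet)
Bit 12: prefix='01' (no match yet)
Bit 13: prefix='011' -> emit 'n', reset
Bit 14: prefix='0' (no match yet)
Bit 15: prefix='00' -> emit 'd', reset

Answer: 0 3 6 9 11 14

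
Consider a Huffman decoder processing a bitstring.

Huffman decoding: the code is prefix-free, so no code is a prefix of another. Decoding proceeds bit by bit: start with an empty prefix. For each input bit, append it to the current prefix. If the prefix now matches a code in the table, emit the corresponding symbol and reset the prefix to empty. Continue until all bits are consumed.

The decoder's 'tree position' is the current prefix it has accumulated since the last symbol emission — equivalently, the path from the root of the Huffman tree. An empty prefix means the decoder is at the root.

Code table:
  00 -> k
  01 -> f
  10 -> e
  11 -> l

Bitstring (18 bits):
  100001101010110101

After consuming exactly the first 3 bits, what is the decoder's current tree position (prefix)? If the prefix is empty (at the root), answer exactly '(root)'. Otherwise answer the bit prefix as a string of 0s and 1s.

Answer: 0

Derivation:
Bit 0: prefix='1' (no match yet)
Bit 1: prefix='10' -> emit 'e', reset
Bit 2: prefix='0' (no match yet)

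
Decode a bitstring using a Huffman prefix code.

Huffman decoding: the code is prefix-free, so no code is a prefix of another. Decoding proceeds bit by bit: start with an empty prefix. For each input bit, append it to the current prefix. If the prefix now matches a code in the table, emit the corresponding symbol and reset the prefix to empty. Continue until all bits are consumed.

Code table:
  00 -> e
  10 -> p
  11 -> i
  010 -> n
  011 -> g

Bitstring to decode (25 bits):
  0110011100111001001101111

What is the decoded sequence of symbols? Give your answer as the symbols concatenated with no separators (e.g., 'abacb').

Answer: geipgpnggi

Derivation:
Bit 0: prefix='0' (no match yet)
Bit 1: prefix='01' (no match yet)
Bit 2: prefix='011' -> emit 'g', reset
Bit 3: prefix='0' (no match yet)
Bit 4: prefix='00' -> emit 'e', reset
Bit 5: prefix='1' (no match yet)
Bit 6: prefix='11' -> emit 'i', reset
Bit 7: prefix='1' (no match yet)
Bit 8: prefix='10' -> emit 'p', reset
Bit 9: prefix='0' (no match yet)
Bit 10: prefix='01' (no match yet)
Bit 11: prefix='011' -> emit 'g', reset
Bit 12: prefix='1' (no match yet)
Bit 13: prefix='10' -> emit 'p', reset
Bit 14: prefix='0' (no match yet)
Bit 15: prefix='01' (no match yet)
Bit 16: prefix='010' -> emit 'n', reset
Bit 17: prefix='0' (no match yet)
Bit 18: prefix='01' (no match yet)
Bit 19: prefix='011' -> emit 'g', reset
Bit 20: prefix='0' (no match yet)
Bit 21: prefix='01' (no match yet)
Bit 22: prefix='011' -> emit 'g', reset
Bit 23: prefix='1' (no match yet)
Bit 24: prefix='11' -> emit 'i', reset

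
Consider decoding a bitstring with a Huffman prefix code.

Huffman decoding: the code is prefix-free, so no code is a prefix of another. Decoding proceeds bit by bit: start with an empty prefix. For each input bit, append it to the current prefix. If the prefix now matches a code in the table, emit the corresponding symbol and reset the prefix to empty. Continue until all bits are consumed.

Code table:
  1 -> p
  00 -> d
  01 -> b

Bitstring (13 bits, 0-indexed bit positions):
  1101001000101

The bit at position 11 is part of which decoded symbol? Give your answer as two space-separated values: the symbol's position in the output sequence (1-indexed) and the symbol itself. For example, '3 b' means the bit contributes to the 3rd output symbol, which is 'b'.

Bit 0: prefix='1' -> emit 'p', reset
Bit 1: prefix='1' -> emit 'p', reset
Bit 2: prefix='0' (no match yet)
Bit 3: prefix='01' -> emit 'b', reset
Bit 4: prefix='0' (no match yet)
Bit 5: prefix='00' -> emit 'd', reset
Bit 6: prefix='1' -> emit 'p', reset
Bit 7: prefix='0' (no match yet)
Bit 8: prefix='00' -> emit 'd', reset
Bit 9: prefix='0' (no match yet)
Bit 10: prefix='01' -> emit 'b', reset
Bit 11: prefix='0' (no match yet)
Bit 12: prefix='01' -> emit 'b', reset

Answer: 8 b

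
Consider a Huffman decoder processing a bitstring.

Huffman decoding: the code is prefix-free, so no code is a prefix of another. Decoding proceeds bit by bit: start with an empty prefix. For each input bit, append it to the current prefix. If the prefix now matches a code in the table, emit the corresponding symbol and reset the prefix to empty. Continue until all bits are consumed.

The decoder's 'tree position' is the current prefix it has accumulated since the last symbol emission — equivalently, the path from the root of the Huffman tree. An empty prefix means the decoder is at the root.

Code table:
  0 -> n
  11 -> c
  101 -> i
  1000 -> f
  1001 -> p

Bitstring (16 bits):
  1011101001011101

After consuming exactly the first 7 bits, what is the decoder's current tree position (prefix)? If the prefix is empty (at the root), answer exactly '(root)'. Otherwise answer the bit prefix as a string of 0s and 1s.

Bit 0: prefix='1' (no match yet)
Bit 1: prefix='10' (no match yet)
Bit 2: prefix='101' -> emit 'i', reset
Bit 3: prefix='1' (no match yet)
Bit 4: prefix='11' -> emit 'c', reset
Bit 5: prefix='0' -> emit 'n', reset
Bit 6: prefix='1' (no match yet)

Answer: 1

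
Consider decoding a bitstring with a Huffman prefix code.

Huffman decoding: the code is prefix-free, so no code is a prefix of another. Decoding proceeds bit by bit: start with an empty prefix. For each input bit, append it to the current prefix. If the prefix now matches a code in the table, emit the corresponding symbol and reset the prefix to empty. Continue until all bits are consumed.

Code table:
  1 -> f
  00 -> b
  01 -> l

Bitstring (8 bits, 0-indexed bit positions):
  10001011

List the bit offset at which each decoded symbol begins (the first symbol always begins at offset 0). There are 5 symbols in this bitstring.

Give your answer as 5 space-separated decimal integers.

Answer: 0 1 3 5 7

Derivation:
Bit 0: prefix='1' -> emit 'f', reset
Bit 1: prefix='0' (no match yet)
Bit 2: prefix='00' -> emit 'b', reset
Bit 3: prefix='0' (no match yet)
Bit 4: prefix='01' -> emit 'l', reset
Bit 5: prefix='0' (no match yet)
Bit 6: prefix='01' -> emit 'l', reset
Bit 7: prefix='1' -> emit 'f', reset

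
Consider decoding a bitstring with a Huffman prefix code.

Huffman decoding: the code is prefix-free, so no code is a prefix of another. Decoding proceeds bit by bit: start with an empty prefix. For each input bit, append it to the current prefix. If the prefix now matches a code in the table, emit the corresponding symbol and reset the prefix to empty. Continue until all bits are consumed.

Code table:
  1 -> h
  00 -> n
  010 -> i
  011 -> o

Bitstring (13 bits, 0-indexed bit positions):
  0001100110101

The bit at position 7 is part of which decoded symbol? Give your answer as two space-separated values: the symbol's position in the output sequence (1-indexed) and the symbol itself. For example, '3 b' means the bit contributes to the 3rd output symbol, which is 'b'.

Bit 0: prefix='0' (no match yet)
Bit 1: prefix='00' -> emit 'n', reset
Bit 2: prefix='0' (no match yet)
Bit 3: prefix='01' (no match yet)
Bit 4: prefix='011' -> emit 'o', reset
Bit 5: prefix='0' (no match yet)
Bit 6: prefix='00' -> emit 'n', reset
Bit 7: prefix='1' -> emit 'h', reset
Bit 8: prefix='1' -> emit 'h', reset
Bit 9: prefix='0' (no match yet)
Bit 10: prefix='01' (no match yet)
Bit 11: prefix='010' -> emit 'i', reset

Answer: 4 h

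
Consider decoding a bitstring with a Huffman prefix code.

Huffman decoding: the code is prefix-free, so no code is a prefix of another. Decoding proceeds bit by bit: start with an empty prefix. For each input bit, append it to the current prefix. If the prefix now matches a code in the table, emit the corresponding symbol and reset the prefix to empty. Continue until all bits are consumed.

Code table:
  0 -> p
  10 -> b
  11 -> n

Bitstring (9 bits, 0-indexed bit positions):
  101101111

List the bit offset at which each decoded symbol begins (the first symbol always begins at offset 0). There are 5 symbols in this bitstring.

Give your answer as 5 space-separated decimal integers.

Answer: 0 2 4 5 7

Derivation:
Bit 0: prefix='1' (no match yet)
Bit 1: prefix='10' -> emit 'b', reset
Bit 2: prefix='1' (no match yet)
Bit 3: prefix='11' -> emit 'n', reset
Bit 4: prefix='0' -> emit 'p', reset
Bit 5: prefix='1' (no match yet)
Bit 6: prefix='11' -> emit 'n', reset
Bit 7: prefix='1' (no match yet)
Bit 8: prefix='11' -> emit 'n', reset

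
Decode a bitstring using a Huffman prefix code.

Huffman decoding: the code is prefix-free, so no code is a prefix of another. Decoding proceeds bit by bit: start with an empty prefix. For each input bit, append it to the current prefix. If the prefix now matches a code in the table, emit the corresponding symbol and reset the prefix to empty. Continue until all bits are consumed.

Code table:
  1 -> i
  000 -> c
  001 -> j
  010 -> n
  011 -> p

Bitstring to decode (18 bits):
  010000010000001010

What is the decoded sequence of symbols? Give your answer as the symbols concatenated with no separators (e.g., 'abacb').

Answer: ncncjn

Derivation:
Bit 0: prefix='0' (no match yet)
Bit 1: prefix='01' (no match yet)
Bit 2: prefix='010' -> emit 'n', reset
Bit 3: prefix='0' (no match yet)
Bit 4: prefix='00' (no match yet)
Bit 5: prefix='000' -> emit 'c', reset
Bit 6: prefix='0' (no match yet)
Bit 7: prefix='01' (no match yet)
Bit 8: prefix='010' -> emit 'n', reset
Bit 9: prefix='0' (no match yet)
Bit 10: prefix='00' (no match yet)
Bit 11: prefix='000' -> emit 'c', reset
Bit 12: prefix='0' (no match yet)
Bit 13: prefix='00' (no match yet)
Bit 14: prefix='001' -> emit 'j', reset
Bit 15: prefix='0' (no match yet)
Bit 16: prefix='01' (no match yet)
Bit 17: prefix='010' -> emit 'n', reset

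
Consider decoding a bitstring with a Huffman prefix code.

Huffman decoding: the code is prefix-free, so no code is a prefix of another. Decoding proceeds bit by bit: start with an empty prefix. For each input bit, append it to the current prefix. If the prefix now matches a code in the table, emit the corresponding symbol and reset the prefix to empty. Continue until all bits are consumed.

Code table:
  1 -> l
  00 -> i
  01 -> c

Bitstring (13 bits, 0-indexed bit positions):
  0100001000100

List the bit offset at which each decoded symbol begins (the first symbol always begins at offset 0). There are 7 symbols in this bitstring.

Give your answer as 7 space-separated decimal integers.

Bit 0: prefix='0' (no match yet)
Bit 1: prefix='01' -> emit 'c', reset
Bit 2: prefix='0' (no match yet)
Bit 3: prefix='00' -> emit 'i', reset
Bit 4: prefix='0' (no match yet)
Bit 5: prefix='00' -> emit 'i', reset
Bit 6: prefix='1' -> emit 'l', reset
Bit 7: prefix='0' (no match yet)
Bit 8: prefix='00' -> emit 'i', reset
Bit 9: prefix='0' (no match yet)
Bit 10: prefix='01' -> emit 'c', reset
Bit 11: prefix='0' (no match yet)
Bit 12: prefix='00' -> emit 'i', reset

Answer: 0 2 4 6 7 9 11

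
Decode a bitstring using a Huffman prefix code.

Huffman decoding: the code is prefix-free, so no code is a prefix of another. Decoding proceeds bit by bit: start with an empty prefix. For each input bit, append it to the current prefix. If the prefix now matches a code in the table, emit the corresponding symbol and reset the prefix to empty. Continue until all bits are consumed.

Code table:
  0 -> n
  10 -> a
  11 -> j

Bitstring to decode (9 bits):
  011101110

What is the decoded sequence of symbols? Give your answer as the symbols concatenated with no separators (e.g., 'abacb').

Bit 0: prefix='0' -> emit 'n', reset
Bit 1: prefix='1' (no match yet)
Bit 2: prefix='11' -> emit 'j', reset
Bit 3: prefix='1' (no match yet)
Bit 4: prefix='10' -> emit 'a', reset
Bit 5: prefix='1' (no match yet)
Bit 6: prefix='11' -> emit 'j', reset
Bit 7: prefix='1' (no match yet)
Bit 8: prefix='10' -> emit 'a', reset

Answer: njaja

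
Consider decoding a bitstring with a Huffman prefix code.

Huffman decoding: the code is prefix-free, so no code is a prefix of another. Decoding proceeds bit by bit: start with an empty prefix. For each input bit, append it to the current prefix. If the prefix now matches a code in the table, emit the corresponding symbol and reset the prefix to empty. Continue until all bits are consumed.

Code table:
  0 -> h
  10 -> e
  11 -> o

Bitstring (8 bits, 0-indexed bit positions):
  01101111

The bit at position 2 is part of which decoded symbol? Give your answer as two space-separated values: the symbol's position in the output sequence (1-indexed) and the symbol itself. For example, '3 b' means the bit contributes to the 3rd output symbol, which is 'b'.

Answer: 2 o

Derivation:
Bit 0: prefix='0' -> emit 'h', reset
Bit 1: prefix='1' (no match yet)
Bit 2: prefix='11' -> emit 'o', reset
Bit 3: prefix='0' -> emit 'h', reset
Bit 4: prefix='1' (no match yet)
Bit 5: prefix='11' -> emit 'o', reset
Bit 6: prefix='1' (no match yet)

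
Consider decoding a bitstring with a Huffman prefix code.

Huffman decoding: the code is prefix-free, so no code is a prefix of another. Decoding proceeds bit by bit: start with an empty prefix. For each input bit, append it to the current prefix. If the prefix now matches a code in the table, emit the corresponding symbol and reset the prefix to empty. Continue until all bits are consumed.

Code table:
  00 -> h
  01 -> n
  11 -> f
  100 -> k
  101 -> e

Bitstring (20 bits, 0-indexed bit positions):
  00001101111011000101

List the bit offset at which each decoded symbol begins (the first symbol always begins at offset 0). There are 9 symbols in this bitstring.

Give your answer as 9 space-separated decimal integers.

Bit 0: prefix='0' (no match yet)
Bit 1: prefix='00' -> emit 'h', reset
Bit 2: prefix='0' (no match yet)
Bit 3: prefix='00' -> emit 'h', reset
Bit 4: prefix='1' (no match yet)
Bit 5: prefix='11' -> emit 'f', reset
Bit 6: prefix='0' (no match yet)
Bit 7: prefix='01' -> emit 'n', reset
Bit 8: prefix='1' (no match yet)
Bit 9: prefix='11' -> emit 'f', reset
Bit 10: prefix='1' (no match yet)
Bit 11: prefix='10' (no match yet)
Bit 12: prefix='101' -> emit 'e', reset
Bit 13: prefix='1' (no match yet)
Bit 14: prefix='10' (no match yet)
Bit 15: prefix='100' -> emit 'k', reset
Bit 16: prefix='0' (no match yet)
Bit 17: prefix='01' -> emit 'n', reset
Bit 18: prefix='0' (no match yet)
Bit 19: prefix='01' -> emit 'n', reset

Answer: 0 2 4 6 8 10 13 16 18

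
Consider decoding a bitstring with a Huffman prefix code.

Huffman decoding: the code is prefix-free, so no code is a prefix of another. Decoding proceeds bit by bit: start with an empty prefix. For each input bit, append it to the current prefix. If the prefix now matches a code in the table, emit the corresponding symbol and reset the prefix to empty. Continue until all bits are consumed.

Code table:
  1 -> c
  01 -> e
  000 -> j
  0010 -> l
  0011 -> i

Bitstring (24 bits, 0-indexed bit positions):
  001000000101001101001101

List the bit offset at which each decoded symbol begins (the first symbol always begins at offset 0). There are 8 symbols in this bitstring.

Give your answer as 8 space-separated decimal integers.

Bit 0: prefix='0' (no match yet)
Bit 1: prefix='00' (no match yet)
Bit 2: prefix='001' (no match yet)
Bit 3: prefix='0010' -> emit 'l', reset
Bit 4: prefix='0' (no match yet)
Bit 5: prefix='00' (no match yet)
Bit 6: prefix='000' -> emit 'j', reset
Bit 7: prefix='0' (no match yet)
Bit 8: prefix='00' (no match yet)
Bit 9: prefix='001' (no match yet)
Bit 10: prefix='0010' -> emit 'l', reset
Bit 11: prefix='1' -> emit 'c', reset
Bit 12: prefix='0' (no match yet)
Bit 13: prefix='00' (no match yet)
Bit 14: prefix='001' (no match yet)
Bit 15: prefix='0011' -> emit 'i', reset
Bit 16: prefix='0' (no match yet)
Bit 17: prefix='01' -> emit 'e', reset
Bit 18: prefix='0' (no match yet)
Bit 19: prefix='00' (no match yet)
Bit 20: prefix='001' (no match yet)
Bit 21: prefix='0011' -> emit 'i', reset
Bit 22: prefix='0' (no match yet)
Bit 23: prefix='01' -> emit 'e', reset

Answer: 0 4 7 11 12 16 18 22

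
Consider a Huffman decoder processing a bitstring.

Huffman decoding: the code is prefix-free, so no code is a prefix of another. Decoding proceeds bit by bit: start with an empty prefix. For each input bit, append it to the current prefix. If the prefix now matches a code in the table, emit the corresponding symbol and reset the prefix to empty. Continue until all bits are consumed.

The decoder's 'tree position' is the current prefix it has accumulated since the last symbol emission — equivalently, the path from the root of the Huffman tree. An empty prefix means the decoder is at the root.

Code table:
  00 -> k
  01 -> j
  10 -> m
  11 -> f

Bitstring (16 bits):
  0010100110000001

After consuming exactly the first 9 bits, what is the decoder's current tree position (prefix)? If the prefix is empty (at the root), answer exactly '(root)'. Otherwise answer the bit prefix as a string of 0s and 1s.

Answer: 1

Derivation:
Bit 0: prefix='0' (no match yet)
Bit 1: prefix='00' -> emit 'k', reset
Bit 2: prefix='1' (no match yet)
Bit 3: prefix='10' -> emit 'm', reset
Bit 4: prefix='1' (no match yet)
Bit 5: prefix='10' -> emit 'm', reset
Bit 6: prefix='0' (no match yet)
Bit 7: prefix='01' -> emit 'j', reset
Bit 8: prefix='1' (no match yet)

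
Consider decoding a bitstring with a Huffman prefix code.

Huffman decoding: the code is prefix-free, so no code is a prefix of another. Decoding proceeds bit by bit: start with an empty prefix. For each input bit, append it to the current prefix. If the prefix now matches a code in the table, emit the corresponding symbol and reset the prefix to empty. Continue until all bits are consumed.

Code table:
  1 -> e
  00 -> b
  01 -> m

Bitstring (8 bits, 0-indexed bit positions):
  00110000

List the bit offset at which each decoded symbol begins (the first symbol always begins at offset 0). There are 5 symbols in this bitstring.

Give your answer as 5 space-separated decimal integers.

Answer: 0 2 3 4 6

Derivation:
Bit 0: prefix='0' (no match yet)
Bit 1: prefix='00' -> emit 'b', reset
Bit 2: prefix='1' -> emit 'e', reset
Bit 3: prefix='1' -> emit 'e', reset
Bit 4: prefix='0' (no match yet)
Bit 5: prefix='00' -> emit 'b', reset
Bit 6: prefix='0' (no match yet)
Bit 7: prefix='00' -> emit 'b', reset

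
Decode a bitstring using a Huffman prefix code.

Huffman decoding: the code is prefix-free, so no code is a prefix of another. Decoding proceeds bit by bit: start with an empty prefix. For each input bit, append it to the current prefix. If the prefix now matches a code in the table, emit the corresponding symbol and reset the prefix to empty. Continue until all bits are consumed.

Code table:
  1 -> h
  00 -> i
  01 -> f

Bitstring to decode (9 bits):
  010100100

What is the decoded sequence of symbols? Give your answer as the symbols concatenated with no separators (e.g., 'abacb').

Bit 0: prefix='0' (no match yet)
Bit 1: prefix='01' -> emit 'f', reset
Bit 2: prefix='0' (no match yet)
Bit 3: prefix='01' -> emit 'f', reset
Bit 4: prefix='0' (no match yet)
Bit 5: prefix='00' -> emit 'i', reset
Bit 6: prefix='1' -> emit 'h', reset
Bit 7: prefix='0' (no match yet)
Bit 8: prefix='00' -> emit 'i', reset

Answer: ffihi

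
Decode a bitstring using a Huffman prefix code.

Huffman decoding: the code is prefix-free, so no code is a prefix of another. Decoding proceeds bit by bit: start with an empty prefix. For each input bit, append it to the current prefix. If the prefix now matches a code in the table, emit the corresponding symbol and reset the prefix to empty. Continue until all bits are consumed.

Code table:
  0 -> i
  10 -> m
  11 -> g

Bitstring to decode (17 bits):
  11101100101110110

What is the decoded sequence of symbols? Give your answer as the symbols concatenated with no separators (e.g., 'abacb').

Bit 0: prefix='1' (no match yet)
Bit 1: prefix='11' -> emit 'g', reset
Bit 2: prefix='1' (no match yet)
Bit 3: prefix='10' -> emit 'm', reset
Bit 4: prefix='1' (no match yet)
Bit 5: prefix='11' -> emit 'g', reset
Bit 6: prefix='0' -> emit 'i', reset
Bit 7: prefix='0' -> emit 'i', reset
Bit 8: prefix='1' (no match yet)
Bit 9: prefix='10' -> emit 'm', reset
Bit 10: prefix='1' (no match yet)
Bit 11: prefix='11' -> emit 'g', reset
Bit 12: prefix='1' (no match yet)
Bit 13: prefix='10' -> emit 'm', reset
Bit 14: prefix='1' (no match yet)
Bit 15: prefix='11' -> emit 'g', reset
Bit 16: prefix='0' -> emit 'i', reset

Answer: gmgiimgmgi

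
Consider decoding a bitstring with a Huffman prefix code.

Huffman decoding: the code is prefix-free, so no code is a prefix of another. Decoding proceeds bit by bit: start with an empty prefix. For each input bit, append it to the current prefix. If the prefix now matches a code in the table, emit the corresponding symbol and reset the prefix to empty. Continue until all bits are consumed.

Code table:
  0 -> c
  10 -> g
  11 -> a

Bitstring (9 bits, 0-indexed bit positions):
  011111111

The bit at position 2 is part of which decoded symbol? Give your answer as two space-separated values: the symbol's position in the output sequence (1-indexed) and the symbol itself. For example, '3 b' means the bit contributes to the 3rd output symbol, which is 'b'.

Answer: 2 a

Derivation:
Bit 0: prefix='0' -> emit 'c', reset
Bit 1: prefix='1' (no match yet)
Bit 2: prefix='11' -> emit 'a', reset
Bit 3: prefix='1' (no match yet)
Bit 4: prefix='11' -> emit 'a', reset
Bit 5: prefix='1' (no match yet)
Bit 6: prefix='11' -> emit 'a', reset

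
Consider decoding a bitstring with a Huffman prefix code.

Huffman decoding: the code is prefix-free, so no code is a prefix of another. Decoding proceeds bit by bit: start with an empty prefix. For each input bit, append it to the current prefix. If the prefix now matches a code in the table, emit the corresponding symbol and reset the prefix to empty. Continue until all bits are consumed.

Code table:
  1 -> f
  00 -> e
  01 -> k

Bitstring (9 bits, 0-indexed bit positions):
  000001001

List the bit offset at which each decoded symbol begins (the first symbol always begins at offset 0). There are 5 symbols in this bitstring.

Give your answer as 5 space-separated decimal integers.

Answer: 0 2 4 6 8

Derivation:
Bit 0: prefix='0' (no match yet)
Bit 1: prefix='00' -> emit 'e', reset
Bit 2: prefix='0' (no match yet)
Bit 3: prefix='00' -> emit 'e', reset
Bit 4: prefix='0' (no match yet)
Bit 5: prefix='01' -> emit 'k', reset
Bit 6: prefix='0' (no match yet)
Bit 7: prefix='00' -> emit 'e', reset
Bit 8: prefix='1' -> emit 'f', reset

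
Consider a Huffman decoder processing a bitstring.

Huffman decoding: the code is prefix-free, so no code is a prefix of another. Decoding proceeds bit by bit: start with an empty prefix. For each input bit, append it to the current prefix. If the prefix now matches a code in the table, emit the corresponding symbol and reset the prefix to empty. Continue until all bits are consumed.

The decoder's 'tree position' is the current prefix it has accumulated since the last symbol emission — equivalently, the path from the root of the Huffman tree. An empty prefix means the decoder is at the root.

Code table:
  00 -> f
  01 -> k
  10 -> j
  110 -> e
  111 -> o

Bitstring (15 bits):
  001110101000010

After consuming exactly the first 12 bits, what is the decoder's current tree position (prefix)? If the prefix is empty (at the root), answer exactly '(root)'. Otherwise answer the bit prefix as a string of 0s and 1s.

Answer: 0

Derivation:
Bit 0: prefix='0' (no match yet)
Bit 1: prefix='00' -> emit 'f', reset
Bit 2: prefix='1' (no match yet)
Bit 3: prefix='11' (no match yet)
Bit 4: prefix='111' -> emit 'o', reset
Bit 5: prefix='0' (no match yet)
Bit 6: prefix='01' -> emit 'k', reset
Bit 7: prefix='0' (no match yet)
Bit 8: prefix='01' -> emit 'k', reset
Bit 9: prefix='0' (no match yet)
Bit 10: prefix='00' -> emit 'f', reset
Bit 11: prefix='0' (no match yet)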